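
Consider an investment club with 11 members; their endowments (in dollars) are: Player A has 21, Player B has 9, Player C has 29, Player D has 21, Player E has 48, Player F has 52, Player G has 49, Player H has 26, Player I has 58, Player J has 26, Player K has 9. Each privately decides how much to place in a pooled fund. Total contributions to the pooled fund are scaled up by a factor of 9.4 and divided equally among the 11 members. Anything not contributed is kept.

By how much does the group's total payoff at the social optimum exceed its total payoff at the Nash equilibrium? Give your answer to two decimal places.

The private return per contributed unit is 9.4/11 = 0.8545 < 1 for every player regardless of endowment, so the Nash equilibrium is zero contribution and the group total is Σ E_j = 21 + 9 + 29 + 21 + 48 + 52 + 49 + 26 + 58 + 26 + 9 = 348.
Each contributed unit returns 9.400 to the group, so the social optimum is full contribution by everyone: group total = 9.400 × 348 = 3271.20.
Efficiency loss = (9.400 − 1) × 348 = 2923.20.

2923.20 dollars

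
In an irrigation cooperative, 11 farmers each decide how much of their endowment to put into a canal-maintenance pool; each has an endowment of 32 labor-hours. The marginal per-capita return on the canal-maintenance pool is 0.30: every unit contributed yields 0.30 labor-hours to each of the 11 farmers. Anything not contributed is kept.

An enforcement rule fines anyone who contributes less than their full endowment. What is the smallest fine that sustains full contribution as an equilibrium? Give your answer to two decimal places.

Given the others contribute fully, the best deviation is to contribute 0 (any partial contribution still incurs the fine and gives up units whose private return 0.30 is below 1).
Deviating from 32 to 0 saves 32 labor-hours but forfeits the deviator's share of the drop in the canal-maintenance pool: 0.30 × 32 = 9.60.
So the deviation gain is 32 − 9.60 = 22.40, and the fine must be at least 22.40 labor-hours to wipe it out.

22.40 labor-hours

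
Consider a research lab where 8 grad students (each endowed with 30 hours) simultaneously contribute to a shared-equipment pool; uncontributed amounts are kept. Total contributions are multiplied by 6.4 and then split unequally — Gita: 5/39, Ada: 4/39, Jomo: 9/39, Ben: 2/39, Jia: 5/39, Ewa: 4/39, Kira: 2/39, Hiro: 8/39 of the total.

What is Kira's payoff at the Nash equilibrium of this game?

For player j, contributing a unit is worthwhile iff 6.4 × (j's share) ≥ 1, i.e. iff j's share is at least 0.1563.
Jomo and Hiro clear that bar, contributing 30 each; the remaining 6 contribute 0. Total contributed: 60.
Kira keeps 30 and receives 6.4 × 60 × 2/39 = 19.69 from the shared-equipment pool, for a payoff of 49.69.

49.69 hours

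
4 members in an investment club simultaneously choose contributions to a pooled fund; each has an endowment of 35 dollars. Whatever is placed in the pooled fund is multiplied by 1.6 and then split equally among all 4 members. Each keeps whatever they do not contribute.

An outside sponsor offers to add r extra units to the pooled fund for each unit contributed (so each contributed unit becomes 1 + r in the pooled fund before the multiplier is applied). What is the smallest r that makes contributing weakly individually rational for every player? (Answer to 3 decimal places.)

1.500

With matching at rate r, one contributed unit becomes (1 + r) in the pooled fund and returns 1.6 × (1 + r) / 4 to the contributor.
Setting this equal to 1: 1 + r = 4/1.6 = 2.5000.
So the minimum matching rate is r = 2.5000 − 1 = 1.500.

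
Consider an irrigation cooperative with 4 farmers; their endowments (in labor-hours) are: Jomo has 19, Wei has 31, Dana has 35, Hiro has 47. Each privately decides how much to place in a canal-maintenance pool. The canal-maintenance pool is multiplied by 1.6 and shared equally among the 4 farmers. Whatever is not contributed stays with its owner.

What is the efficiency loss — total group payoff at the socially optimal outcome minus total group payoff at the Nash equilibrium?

The private return per contributed unit is 1.6/4 = 0.4000 < 1 for every player regardless of endowment, so the Nash equilibrium is zero contribution and the group total is Σ E_j = 19 + 31 + 35 + 47 = 132.
Each contributed unit returns 1.600 to the group, so the social optimum is full contribution by everyone: group total = 1.600 × 132 = 211.20.
Efficiency loss = (1.600 − 1) × 132 = 79.20.

79.20 labor-hours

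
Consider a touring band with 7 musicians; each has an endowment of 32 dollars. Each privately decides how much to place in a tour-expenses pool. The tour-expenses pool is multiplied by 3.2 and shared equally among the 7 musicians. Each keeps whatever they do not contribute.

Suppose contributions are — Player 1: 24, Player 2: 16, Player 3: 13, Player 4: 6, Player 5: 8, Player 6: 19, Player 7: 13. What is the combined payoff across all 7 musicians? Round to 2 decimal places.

Total contributed: 24 + 16 + 13 + 6 + 8 + 19 + 13 = 99; total kept: 7 × 32 − 99 = 125.
The tour-expenses pool pays out 3.2 × 99 = 316.80 in aggregate.
Group total = 125 + 316.80 = 441.80.

441.80 dollars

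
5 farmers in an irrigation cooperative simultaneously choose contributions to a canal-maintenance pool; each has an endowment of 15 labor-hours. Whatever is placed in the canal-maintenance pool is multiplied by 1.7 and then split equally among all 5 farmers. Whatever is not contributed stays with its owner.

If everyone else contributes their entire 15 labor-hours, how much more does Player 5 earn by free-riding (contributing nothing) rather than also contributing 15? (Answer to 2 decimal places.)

9.90 labor-hours

Switching from a contribution of 15 to 0 lets Player 5 keep an extra 15 labor-hours, but lowers the canal-maintenance pool by 15, which costs Player 5 their own share of that drop: 1.7/5 × 15 = 5.10.
Net gain = 15 − 5.10 = 9.90. The private return per contributed unit (0.3400) is below 1, so free-riding is indeed the best response regardless of what the others do.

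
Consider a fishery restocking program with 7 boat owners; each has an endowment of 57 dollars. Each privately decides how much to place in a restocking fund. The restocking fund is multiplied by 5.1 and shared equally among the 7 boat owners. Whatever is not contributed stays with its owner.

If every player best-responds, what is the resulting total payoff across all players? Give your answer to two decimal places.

399.00 dollars

Each contributed unit returns 5.1/7 = 0.7286 to its contributor — below 1 — so contributing 0 is dominant for every player. At the Nash equilibrium everyone keeps their 57, and the group total is 7 × 57 = 399.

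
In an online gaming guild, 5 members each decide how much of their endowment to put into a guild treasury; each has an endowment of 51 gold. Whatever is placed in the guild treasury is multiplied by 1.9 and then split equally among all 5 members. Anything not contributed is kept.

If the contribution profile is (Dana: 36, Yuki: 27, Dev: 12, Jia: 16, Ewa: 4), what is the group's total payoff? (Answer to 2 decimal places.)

Total contributed: 36 + 27 + 12 + 16 + 4 = 95; total kept: 5 × 51 − 95 = 160.
The guild treasury pays out 1.9 × 95 = 180.50 in aggregate.
Group total = 160 + 180.50 = 340.50.

340.50 gold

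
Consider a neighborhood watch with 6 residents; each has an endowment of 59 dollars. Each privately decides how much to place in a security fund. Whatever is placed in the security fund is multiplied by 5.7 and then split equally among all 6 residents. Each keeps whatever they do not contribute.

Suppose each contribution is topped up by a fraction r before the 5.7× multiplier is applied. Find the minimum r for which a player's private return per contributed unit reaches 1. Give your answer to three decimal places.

0.053

With matching at rate r, one contributed unit becomes (1 + r) in the security fund and returns 5.7 × (1 + r) / 6 to the contributor.
Setting this equal to 1: 1 + r = 6/5.7 = 1.0526.
So the minimum matching rate is r = 1.0526 − 1 = 0.053.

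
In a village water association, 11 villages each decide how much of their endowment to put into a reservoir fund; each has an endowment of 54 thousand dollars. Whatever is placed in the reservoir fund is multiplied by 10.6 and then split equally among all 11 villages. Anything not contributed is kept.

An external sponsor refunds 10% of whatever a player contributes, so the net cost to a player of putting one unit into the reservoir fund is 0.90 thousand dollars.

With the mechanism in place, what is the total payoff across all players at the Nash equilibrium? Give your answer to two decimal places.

6355.80 thousand dollars

With the mechanism, a contributed unit returns (10.6/11) / 0.90 = 1.0707 per unit of net cost to the contributor — now above 1 — so contributing fully is weakly dominant for every player.
So the Nash equilibrium is full contribution by all 11; the group earns 11 × (54 × 0.10 + 10.6 × 54) = 6355.80.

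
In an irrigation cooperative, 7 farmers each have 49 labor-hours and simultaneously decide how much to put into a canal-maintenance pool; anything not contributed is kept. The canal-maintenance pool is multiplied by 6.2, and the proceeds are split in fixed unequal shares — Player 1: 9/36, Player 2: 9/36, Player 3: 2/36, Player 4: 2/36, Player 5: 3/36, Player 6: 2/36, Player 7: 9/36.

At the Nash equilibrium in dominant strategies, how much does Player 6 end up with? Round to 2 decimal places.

Player j's private return per contributed unit is 6.2 × (j's share). Contributing is weakly dominant for j when that share is at least 1/6.2 = 0.1613, and contributing 0 is dominant otherwise.
The shares above 0.1613 belong to Player 1, Player 2 and Player 7, contributing 49 each; the remaining 4 contribute 0. Total contributed: 147.
Player 6 keeps 49 and receives 6.2 × 147 × 2/36 = 50.63 from the canal-maintenance pool, for a payoff of 99.63.

99.63 labor-hours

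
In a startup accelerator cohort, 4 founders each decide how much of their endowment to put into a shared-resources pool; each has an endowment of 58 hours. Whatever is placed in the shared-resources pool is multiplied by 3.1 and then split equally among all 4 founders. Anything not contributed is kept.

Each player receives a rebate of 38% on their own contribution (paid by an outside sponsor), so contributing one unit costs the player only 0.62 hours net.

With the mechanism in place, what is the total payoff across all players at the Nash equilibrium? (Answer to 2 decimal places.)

807.36 hours

Under the mechanism each unit contributed yields (3.1/4) / 0.62 = 1.2500 back to its contributor per unit of net cost, which exceeds 1, making full contribution the dominant choice for everyone.
At the Nash equilibrium everyone contributes 58. Group total payoff = 4 × (58 × 0.38 + 3.1 × 58) = 807.36.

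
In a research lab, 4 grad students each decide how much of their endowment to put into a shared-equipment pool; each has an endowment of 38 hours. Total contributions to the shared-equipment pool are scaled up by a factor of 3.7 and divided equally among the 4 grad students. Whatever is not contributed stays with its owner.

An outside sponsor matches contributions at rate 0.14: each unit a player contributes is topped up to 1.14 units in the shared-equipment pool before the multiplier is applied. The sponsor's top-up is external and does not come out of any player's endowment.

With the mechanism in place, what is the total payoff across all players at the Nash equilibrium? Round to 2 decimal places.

The effective private return per unit is now 3.7 × 1.14 / 4 = 1.0545 > 1, so every player's dominant strategy flips to full contribution.
At the Nash equilibrium everyone contributes 38. Group total payoff = 3.7 × 1.14 × 152 = 641.14.

641.14 hours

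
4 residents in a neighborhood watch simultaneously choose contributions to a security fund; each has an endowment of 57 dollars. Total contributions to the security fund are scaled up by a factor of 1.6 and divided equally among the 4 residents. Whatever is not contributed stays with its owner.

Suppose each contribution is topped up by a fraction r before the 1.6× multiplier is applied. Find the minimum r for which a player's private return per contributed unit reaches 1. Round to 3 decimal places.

With matching at rate r, one contributed unit becomes (1 + r) in the security fund and returns 1.6 × (1 + r) / 4 to the contributor.
Setting this equal to 1: 1 + r = 4/1.6 = 2.5000.
So the minimum matching rate is r = 2.5000 − 1 = 1.500.

1.500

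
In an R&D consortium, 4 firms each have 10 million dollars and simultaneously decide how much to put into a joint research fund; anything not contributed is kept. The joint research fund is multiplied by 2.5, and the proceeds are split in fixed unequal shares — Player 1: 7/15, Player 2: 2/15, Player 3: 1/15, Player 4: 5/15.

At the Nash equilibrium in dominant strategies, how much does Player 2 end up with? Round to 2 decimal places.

13.33 million dollars

A player with share s gets back 2.5·s per unit contributed, so full contribution is dominant for anyone with s > 1/2.5 = 0.4000 and zero contribution is dominant for anyone below.
Player 1 alone (share 7/15) is above the threshold, contributing 10; the remaining 3 contribute 0. Total contributed: 10.
Player 2 keeps 10 and receives 2.5 × 10 × 2/15 = 3.33 from the joint research fund, for a payoff of 13.33.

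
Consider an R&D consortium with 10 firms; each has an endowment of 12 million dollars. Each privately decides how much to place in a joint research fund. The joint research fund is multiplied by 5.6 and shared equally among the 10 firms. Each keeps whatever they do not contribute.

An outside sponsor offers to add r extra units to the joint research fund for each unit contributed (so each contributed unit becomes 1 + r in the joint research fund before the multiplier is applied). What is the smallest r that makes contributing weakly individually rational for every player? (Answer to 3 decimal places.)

0.786

With matching at rate r, one contributed unit becomes (1 + r) in the joint research fund and returns 5.6 × (1 + r) / 10 to the contributor.
Setting this equal to 1: 1 + r = 10/5.6 = 1.7857.
So the minimum matching rate is r = 1.7857 − 1 = 0.786.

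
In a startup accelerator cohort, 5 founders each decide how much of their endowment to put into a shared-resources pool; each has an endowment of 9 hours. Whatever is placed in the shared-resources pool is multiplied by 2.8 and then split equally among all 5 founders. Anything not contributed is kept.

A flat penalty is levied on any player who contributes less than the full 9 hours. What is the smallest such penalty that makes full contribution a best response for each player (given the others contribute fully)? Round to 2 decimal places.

3.96 hours

Given the others contribute fully, the best deviation is to contribute 0 (any partial contribution still incurs the fine and gives up units whose private return 0.5600 is below 1).
Deviating from 9 to 0 saves 9 hours but forfeits the deviator's share of the drop in the shared-resources pool: 2.8/5 × 9 = 5.04.
So the deviation gain is 9 − 5.04 = 3.96, and the fine must be at least 3.96 hours to wipe it out.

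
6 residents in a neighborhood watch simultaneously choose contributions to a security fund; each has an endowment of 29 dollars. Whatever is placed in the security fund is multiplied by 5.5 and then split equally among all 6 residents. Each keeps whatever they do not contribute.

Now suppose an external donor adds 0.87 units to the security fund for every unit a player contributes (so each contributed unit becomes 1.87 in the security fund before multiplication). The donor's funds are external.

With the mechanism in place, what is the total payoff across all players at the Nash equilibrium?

Under the mechanism each unit contributed yields 5.5 × 1.87 / 6 = 1.7142 back to its contributor per unit of net cost, which exceeds 1, making full contribution the dominant choice for everyone.
At the Nash equilibrium everyone contributes 29. Group total payoff = 5.5 × 1.87 × 174 = 1789.59.

1789.59 dollars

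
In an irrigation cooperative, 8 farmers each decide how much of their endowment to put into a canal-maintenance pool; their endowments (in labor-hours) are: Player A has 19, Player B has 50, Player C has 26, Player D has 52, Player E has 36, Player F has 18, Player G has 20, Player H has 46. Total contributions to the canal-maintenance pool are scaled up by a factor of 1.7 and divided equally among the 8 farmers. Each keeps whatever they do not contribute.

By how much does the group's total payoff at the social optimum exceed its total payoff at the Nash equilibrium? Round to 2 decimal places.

186.90 labor-hours

The private return per contributed unit is 1.7/8 = 0.2125 < 1 for every player regardless of endowment, so the Nash equilibrium is zero contribution and the group total is Σ E_j = 19 + 50 + 26 + 52 + 36 + 18 + 20 + 46 = 267.
Each contributed unit returns 1.700 to the group, so the social optimum is full contribution by everyone: group total = 1.700 × 267 = 453.90.
Efficiency loss = (1.700 − 1) × 267 = 186.90.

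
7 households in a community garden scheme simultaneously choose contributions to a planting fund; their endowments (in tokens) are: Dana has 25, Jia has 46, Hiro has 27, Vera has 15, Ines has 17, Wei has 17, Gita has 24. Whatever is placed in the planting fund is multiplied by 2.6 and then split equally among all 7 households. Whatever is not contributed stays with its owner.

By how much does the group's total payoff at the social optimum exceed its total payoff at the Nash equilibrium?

273.60 tokens

The private return per contributed unit is 2.6/7 = 0.3714 < 1 for every player regardless of endowment, so the Nash equilibrium is zero contribution and the group total is Σ E_j = 25 + 46 + 27 + 15 + 17 + 17 + 24 = 171.
Each contributed unit returns 2.600 to the group, so the social optimum is full contribution by everyone: group total = 2.600 × 171 = 444.60.
Efficiency loss = (2.600 − 1) × 171 = 273.60.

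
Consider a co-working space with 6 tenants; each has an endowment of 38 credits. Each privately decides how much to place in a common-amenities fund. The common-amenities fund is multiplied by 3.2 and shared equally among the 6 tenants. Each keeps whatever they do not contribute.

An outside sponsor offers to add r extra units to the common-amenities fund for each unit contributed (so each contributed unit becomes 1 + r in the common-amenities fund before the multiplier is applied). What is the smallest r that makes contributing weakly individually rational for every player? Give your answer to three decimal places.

0.875

With matching at rate r, one contributed unit becomes (1 + r) in the common-amenities fund and returns 3.2 × (1 + r) / 6 to the contributor.
Setting this equal to 1: 1 + r = 6/3.2 = 1.8750.
So the minimum matching rate is r = 1.8750 − 1 = 0.875.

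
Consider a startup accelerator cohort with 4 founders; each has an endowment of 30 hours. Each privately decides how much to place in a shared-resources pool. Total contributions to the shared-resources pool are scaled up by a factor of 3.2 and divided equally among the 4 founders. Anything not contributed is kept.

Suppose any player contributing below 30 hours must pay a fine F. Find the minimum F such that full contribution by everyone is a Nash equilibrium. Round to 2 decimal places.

6.00 hours

Given the others contribute fully, the best deviation is to contribute 0 (any partial contribution still incurs the fine and gives up units whose private return 0.8000 is below 1).
Deviating from 30 to 0 saves 30 hours but forfeits the deviator's share of the drop in the shared-resources pool: 3.2/4 × 30 = 24.00.
So the deviation gain is 30 − 24.00 = 6.00, and the fine must be at least 6.00 hours to wipe it out.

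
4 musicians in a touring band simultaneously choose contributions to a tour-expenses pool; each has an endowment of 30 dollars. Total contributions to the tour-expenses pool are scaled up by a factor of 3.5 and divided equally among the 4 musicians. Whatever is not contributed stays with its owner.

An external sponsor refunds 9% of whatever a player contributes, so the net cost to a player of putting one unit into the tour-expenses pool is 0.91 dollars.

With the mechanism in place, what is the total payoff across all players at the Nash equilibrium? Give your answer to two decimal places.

Even with the mechanism, each unit contributed returns only (3.5/4) / 0.91 = 0.9615 per unit of net cost, so contributing nothing is still dominant.
Everyone keeps their endowment and the group total is 4 × 30 = 120.

120.00 dollars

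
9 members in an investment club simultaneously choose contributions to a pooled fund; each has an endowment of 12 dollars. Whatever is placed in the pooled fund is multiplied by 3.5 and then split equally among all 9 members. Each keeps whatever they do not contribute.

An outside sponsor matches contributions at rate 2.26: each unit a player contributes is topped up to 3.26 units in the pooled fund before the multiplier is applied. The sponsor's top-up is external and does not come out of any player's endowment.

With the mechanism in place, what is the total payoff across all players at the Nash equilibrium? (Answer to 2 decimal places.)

1232.28 dollars

With the mechanism, a contributed unit returns 3.5 × 3.26 / 9 = 1.2678 per unit of net cost to the contributor — now above 1 — so contributing fully is weakly dominant for every player.
So the Nash equilibrium is full contribution by all 9; the group earns 3.5 × 3.26 × 108 = 1232.28.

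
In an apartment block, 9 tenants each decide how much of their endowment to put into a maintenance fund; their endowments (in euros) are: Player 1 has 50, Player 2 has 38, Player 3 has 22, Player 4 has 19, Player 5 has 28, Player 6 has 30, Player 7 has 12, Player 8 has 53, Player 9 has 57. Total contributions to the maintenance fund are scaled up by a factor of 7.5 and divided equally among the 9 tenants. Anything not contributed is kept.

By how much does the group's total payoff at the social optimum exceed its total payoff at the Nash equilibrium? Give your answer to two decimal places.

The private return per contributed unit is 7.5/9 = 0.8333 < 1 for every player regardless of endowment, so the Nash equilibrium is zero contribution and the group total is Σ E_j = 50 + 38 + 22 + 19 + 28 + 30 + 12 + 53 + 57 = 309.
Each contributed unit returns 7.500 to the group, so the social optimum is full contribution by everyone: group total = 7.500 × 309 = 2317.50.
Efficiency loss = (7.500 − 1) × 309 = 2008.50.

2008.50 euros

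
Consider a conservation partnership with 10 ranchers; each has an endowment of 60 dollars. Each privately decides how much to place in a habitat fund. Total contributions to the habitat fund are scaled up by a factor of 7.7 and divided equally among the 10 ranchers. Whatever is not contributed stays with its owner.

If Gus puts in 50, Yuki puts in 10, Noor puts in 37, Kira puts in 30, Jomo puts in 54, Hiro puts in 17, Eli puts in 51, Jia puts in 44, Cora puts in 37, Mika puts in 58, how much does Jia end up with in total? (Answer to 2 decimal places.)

314.76 dollars

Total contributed: 50 + 10 + 37 + 30 + 54 + 17 + 51 + 44 + 37 + 58 = 388.
Each receives 7.7 × 388 / 10 = 298.76 from the habitat fund.
Jia keeps 60 − 44 = 16, so Jia's payoff is 16 + 298.76 = 314.76.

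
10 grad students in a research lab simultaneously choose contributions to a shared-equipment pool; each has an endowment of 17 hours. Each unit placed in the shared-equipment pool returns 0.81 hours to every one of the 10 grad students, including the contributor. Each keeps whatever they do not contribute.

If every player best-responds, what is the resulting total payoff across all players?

The private return per contributed unit is 0.81 < 1, so contributing 0 is dominant for every player. At the Nash equilibrium everyone keeps their 17, and the group total is 10 × 17 = 170.

170.00 hours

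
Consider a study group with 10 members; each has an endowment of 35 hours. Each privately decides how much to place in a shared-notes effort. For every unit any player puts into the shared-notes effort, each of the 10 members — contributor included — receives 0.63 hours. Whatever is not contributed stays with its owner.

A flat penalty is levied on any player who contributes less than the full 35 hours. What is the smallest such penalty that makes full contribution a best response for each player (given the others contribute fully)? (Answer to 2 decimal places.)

12.95 hours

Given the others contribute fully, the best deviation is to contribute 0 (any partial contribution still incurs the fine and gives up units whose private return 0.63 is below 1).
Deviating from 35 to 0 saves 35 hours but forfeits the deviator's share of the drop in the shared-notes effort: 0.63 × 35 = 22.05.
So the deviation gain is 35 − 22.05 = 12.95, and the fine must be at least 12.95 hours to wipe it out.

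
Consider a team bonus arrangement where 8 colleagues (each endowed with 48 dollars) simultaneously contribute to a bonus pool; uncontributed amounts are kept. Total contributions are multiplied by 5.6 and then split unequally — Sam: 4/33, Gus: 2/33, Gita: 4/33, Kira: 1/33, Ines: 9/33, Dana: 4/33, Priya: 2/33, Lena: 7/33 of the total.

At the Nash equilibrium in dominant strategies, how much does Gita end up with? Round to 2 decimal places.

113.16 dollars

A player with share s gets back 5.6·s per unit contributed, so full contribution is dominant for anyone with s > 1/5.6 = 0.1786 and zero contribution is dominant for anyone below.
The shares above 0.1786 belong to Ines and Lena, contributing 48 each; the remaining 6 contribute 0. Total contributed: 96.
Gita keeps 48 and receives 5.6 × 96 × 4/33 = 65.16 from the bonus pool, for a payoff of 113.16.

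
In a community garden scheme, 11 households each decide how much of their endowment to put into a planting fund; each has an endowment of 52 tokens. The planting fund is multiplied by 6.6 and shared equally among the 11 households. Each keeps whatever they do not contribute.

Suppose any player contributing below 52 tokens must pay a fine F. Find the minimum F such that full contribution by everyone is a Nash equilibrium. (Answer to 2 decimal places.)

20.80 tokens

Given the others contribute fully, the best deviation is to contribute 0 (any partial contribution still incurs the fine and gives up units whose private return 0.6000 is below 1).
Deviating from 52 to 0 saves 52 tokens but forfeits the deviator's share of the drop in the planting fund: 6.6/11 × 52 = 31.20.
So the deviation gain is 52 − 31.20 = 20.80, and the fine must be at least 20.80 tokens to wipe it out.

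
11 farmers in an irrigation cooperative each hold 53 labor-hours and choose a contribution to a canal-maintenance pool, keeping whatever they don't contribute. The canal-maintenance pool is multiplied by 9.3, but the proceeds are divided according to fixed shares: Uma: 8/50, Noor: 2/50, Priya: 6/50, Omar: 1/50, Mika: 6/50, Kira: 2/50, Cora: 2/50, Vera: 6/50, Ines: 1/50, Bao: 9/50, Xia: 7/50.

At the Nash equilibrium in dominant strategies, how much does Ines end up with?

112.15 labor-hours

For player j, contributing a unit is worthwhile iff 9.3 × (j's share) ≥ 1, i.e. iff j's share is at least 0.1075.
Uma, Priya, Mika, Vera, Bao and Xia clear that bar, contributing 53 each; the remaining 5 contribute 0. Total contributed: 318.
Ines keeps 53 and receives 9.3 × 318 × 1/50 = 59.15 from the canal-maintenance pool, for a payoff of 112.15.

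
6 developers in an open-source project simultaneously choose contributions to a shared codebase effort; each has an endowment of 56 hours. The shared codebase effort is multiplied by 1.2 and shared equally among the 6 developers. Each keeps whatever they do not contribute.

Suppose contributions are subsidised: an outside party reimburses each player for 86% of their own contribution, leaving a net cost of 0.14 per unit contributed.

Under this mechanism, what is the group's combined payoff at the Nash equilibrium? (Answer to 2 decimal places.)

692.16 hours

The effective private return per unit is now (1.2/6) / 0.14 = 1.4286 > 1, so every player's dominant strategy flips to full contribution.
So the Nash equilibrium is full contribution by all 6; the group earns 6 × (56 × 0.86 + 1.2 × 56) = 692.16.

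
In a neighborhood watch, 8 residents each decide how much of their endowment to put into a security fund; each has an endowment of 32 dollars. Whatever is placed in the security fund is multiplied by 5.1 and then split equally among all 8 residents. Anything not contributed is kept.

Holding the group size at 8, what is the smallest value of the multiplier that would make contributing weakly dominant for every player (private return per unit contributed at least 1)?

8

A contributed unit returns (multiplier)/8 to its contributor.
This reaches 1 exactly when the multiplier is 8.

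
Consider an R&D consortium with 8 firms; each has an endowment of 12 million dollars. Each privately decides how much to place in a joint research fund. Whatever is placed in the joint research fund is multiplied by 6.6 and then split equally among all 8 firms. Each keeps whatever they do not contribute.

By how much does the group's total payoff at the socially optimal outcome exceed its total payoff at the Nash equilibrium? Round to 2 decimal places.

Each contributed unit returns 6.6/8 = 0.8250 to its contributor — below 1 — so contributing 0 is dominant for every player. At the Nash equilibrium everyone keeps their 12, and the group total is 8 × 12 = 96.
Each contributed unit returns 6.600 to the group as a whole (0.8250 to each of 8 players), which exceeds 1, so the social optimum is full contribution: group total = 6.600 × 96 = 633.60.
Efficiency loss = 633.60 − 96 = 537.60.

537.60 million dollars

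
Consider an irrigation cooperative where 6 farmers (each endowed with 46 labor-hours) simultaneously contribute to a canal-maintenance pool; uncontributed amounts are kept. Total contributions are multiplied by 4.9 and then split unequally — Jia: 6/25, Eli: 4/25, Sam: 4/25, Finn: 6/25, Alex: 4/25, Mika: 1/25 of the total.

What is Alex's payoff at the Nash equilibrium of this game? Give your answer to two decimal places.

For player j, contributing a unit is worthwhile iff 4.9 × (j's share) ≥ 1, i.e. iff j's share is at least 0.2041.
The shares above 0.2041 belong to Jia and Finn, contributing 46 each; the remaining 4 contribute 0. Total contributed: 92.
Alex keeps 46 and receives 4.9 × 92 × 4/25 = 72.13 from the canal-maintenance pool, for a payoff of 118.13.

118.13 labor-hours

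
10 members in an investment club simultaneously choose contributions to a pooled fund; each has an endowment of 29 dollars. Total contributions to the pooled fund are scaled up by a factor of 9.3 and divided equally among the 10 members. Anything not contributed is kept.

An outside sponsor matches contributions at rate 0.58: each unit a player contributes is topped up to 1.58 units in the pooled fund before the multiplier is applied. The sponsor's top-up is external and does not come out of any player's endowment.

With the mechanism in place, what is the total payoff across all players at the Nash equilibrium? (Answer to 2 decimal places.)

4261.26 dollars

With the mechanism, a contributed unit returns 9.3 × 1.58 / 10 = 1.4694 per unit of net cost to the contributor — now above 1 — so contributing fully is weakly dominant for every player.
At the Nash equilibrium everyone contributes 29. Group total payoff = 9.3 × 1.58 × 290 = 4261.26.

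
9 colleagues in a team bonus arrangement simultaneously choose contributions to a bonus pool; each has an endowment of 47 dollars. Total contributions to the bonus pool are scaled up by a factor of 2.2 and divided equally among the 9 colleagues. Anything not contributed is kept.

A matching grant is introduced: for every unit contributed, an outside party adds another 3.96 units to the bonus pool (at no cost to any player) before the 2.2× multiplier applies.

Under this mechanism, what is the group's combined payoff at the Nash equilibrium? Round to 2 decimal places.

4615.78 dollars

With the mechanism, a contributed unit returns 2.2 × 4.96 / 9 = 1.2124 per unit of net cost to the contributor — now above 1 — so contributing fully is weakly dominant for every player.
So the Nash equilibrium is full contribution by all 9; the group earns 2.2 × 4.96 × 423 = 4615.78.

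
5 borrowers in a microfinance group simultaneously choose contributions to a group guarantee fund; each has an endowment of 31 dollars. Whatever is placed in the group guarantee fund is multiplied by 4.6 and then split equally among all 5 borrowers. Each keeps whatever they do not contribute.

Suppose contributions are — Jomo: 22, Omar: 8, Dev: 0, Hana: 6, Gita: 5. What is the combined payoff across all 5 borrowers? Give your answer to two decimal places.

302.60 dollars

Total contributed: 22 + 8 + 0 + 6 + 5 = 41; total kept: 5 × 31 − 41 = 114.
The group guarantee fund pays out 4.6 × 41 = 188.60 in aggregate.
Group total = 114 + 188.60 = 302.60.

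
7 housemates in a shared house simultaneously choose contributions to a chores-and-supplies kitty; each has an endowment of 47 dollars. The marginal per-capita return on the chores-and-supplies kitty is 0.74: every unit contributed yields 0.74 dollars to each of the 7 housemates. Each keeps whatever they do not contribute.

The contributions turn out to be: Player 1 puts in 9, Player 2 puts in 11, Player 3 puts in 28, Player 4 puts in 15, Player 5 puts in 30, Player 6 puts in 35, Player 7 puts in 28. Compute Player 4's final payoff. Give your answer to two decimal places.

Total contributed: 9 + 11 + 28 + 15 + 30 + 35 + 28 = 156.
Each receives 0.74 × 156 = 115.44 from the chores-and-supplies kitty.
Player 4 keeps 47 − 15 = 32, so Player 4's payoff is 32 + 115.44 = 147.44.

147.44 dollars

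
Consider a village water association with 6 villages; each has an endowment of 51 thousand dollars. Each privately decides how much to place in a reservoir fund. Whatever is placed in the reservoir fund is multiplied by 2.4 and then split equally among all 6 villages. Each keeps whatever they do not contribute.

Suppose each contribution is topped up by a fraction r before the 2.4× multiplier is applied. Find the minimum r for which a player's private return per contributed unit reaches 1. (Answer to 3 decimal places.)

With matching at rate r, one contributed unit becomes (1 + r) in the reservoir fund and returns 2.4 × (1 + r) / 6 to the contributor.
Setting this equal to 1: 1 + r = 6/2.4 = 2.5000.
So the minimum matching rate is r = 2.5000 − 1 = 1.500.

1.500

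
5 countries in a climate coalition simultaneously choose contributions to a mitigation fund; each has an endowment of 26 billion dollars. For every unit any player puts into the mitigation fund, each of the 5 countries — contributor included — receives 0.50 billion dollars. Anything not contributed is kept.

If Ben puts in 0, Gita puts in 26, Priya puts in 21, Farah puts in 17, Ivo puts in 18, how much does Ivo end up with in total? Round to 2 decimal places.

Total contributed: 0 + 26 + 21 + 17 + 18 = 82.
Each receives 0.50 × 82 = 41.00 from the mitigation fund.
Ivo keeps 26 − 18 = 8, so Ivo's payoff is 8 + 41.00 = 49.00.

49.00 billion dollars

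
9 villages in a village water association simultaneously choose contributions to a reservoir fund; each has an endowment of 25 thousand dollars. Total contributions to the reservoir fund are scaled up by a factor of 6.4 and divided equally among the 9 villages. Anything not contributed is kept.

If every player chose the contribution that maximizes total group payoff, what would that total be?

Each contributed unit returns 6.400 to the group as a whole (0.7111 to each of 9 players), which exceeds 1, so the social optimum is full contribution: group total = 6.400 × 225 = 1440.00.

1440.00 thousand dollars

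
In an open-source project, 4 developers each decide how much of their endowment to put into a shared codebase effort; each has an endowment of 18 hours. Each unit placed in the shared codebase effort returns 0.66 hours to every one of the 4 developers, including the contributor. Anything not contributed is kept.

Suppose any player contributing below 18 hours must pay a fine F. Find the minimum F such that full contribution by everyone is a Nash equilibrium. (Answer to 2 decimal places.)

Given the others contribute fully, the best deviation is to contribute 0 (any partial contribution still incurs the fine and gives up units whose private return 0.66 is below 1).
Deviating from 18 to 0 saves 18 hours but forfeits the deviator's share of the drop in the shared codebase effort: 0.66 × 18 = 11.88.
So the deviation gain is 18 − 11.88 = 6.12, and the fine must be at least 6.12 hours to wipe it out.

6.12 hours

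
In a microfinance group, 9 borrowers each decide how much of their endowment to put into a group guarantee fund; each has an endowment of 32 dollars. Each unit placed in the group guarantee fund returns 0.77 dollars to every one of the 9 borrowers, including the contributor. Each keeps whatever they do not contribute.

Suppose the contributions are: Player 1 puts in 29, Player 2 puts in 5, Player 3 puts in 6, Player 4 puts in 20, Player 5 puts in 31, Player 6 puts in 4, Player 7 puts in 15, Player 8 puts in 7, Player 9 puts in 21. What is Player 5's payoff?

107.26 dollars

Total contributed: 29 + 5 + 6 + 20 + 31 + 4 + 15 + 7 + 21 = 138.
Each receives 0.77 × 138 = 106.26 from the group guarantee fund.
Player 5 keeps 32 − 31 = 1, so Player 5's payoff is 1 + 106.26 = 107.26.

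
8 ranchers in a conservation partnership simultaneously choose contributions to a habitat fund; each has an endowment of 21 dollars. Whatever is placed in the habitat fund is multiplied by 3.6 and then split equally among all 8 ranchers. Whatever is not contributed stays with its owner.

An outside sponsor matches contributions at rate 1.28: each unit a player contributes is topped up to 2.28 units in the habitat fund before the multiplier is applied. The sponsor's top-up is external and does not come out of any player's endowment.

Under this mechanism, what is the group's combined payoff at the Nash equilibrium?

With the mechanism, a contributed unit returns 3.6 × 2.28 / 8 = 1.0260 per unit of net cost to the contributor — now above 1 — so contributing fully is weakly dominant for every player.
At the Nash equilibrium everyone contributes 21. Group total payoff = 3.6 × 2.28 × 168 = 1378.94.

1378.94 dollars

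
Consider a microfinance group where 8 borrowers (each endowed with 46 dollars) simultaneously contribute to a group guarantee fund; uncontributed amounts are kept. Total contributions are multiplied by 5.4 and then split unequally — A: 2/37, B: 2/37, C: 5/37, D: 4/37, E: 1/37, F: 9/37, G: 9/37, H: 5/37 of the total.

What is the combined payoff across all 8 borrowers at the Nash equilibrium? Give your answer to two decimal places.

772.80 dollars

Player j's private return per contributed unit is 5.4 × (j's share). Contributing is weakly dominant for j when that share is at least 1/5.4 = 0.1852, and contributing 0 is dominant otherwise.
The shares above 0.1852 belong to F and G, contributing 46 each; the remaining 6 contribute 0. Total contributed: 92.
The group guarantee fund pays out 5.4 × 92 = 496.80 in total (split across the unequal shares, but the aggregate is all that matters for the group sum).
The 6 free-riders keep 46 each, adding 276. Group total = 276 + 496.80 = 772.80.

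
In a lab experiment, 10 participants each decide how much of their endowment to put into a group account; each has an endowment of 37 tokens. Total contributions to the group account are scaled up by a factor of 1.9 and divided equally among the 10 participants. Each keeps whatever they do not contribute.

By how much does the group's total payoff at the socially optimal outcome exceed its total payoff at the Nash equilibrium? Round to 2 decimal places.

Each contributed unit returns 1.9/10 = 0.1900 to its contributor — below 1 — so contributing 0 is dominant for every player. At the Nash equilibrium everyone keeps their 37, and the group total is 10 × 37 = 370.
Each contributed unit returns 1.900 to the group as a whole (0.1900 to each of 10 players), which exceeds 1, so the social optimum is full contribution: group total = 1.900 × 370 = 703.00.
Efficiency loss = 703.00 − 370 = 333.00.

333.00 tokens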